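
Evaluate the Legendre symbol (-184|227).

Reduce the numerator: -184 ≡ 43 (mod 227), so (-184|227) = (43|227).
Both 43 ≡ 3 and 227 ≡ 3 (mod 4), so reciprocity gives (43|227) = -(227|43). Reduce: 227 ≡ 12 (mod 43). Now have -(12|43).
Factor out 2: 12 = 2^2·3. Since 43 ≡ 3 (mod 8), (2|43) = -1, and (2|43)^2 = +1. Now have -(3|43).
Both 3 ≡ 3 and 43 ≡ 3 (mod 4), so reciprocity gives (3|43) = -(43|3). Reduce: 43 ≡ 1 (mod 3). Now have (1|3).
(1|3) = 1. Collecting the sign factors: 1.

1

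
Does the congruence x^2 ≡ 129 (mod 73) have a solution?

Reduce the numerator: 129 ≡ 56 (mod 73), so (129|73) = (56|73).
Factor out 2: 56 = 2^3·7. Since 73 ≡ 1 (mod 8), (2|73) = +1, and (2|73)^3 = +1. Now have (7|73).
73 ≡ 1 (mod 4), so quadratic reciprocity gives (7|73) = (73|7). Reduce: 73 ≡ 3 (mod 7). Now have (3|7).
Both 3 ≡ 3 and 7 ≡ 3 (mod 4), so reciprocity gives (3|7) = -(7|3). Reduce: 7 ≡ 1 (mod 3). Now have -(1|3).
(1|3) = 1. Collecting the sign factors: -1.
The Legendre symbol is -1, so x^2 ≡ 129 (mod 73) has no solution.

no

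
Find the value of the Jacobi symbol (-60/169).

1

(-60/169)
  = (109/169)    [-60 ≡ 109 mod 169]
  = (169/109)    [QR: 109 ≡ 1 mod 4, sign kept]
  = (60/109)    [169 ≡ 60 mod 109]
  = (15/109)    [109 ≡ 5 mod 8 ⇒ (2/109)^2 = +1]
  = (109/15)    [QR: 109 ≡ 1 mod 4, sign kept]
  = (4/15)    [109 ≡ 4 mod 15]
  = (1/15)    [15 ≡ 7 mod 8 ⇒ (2/15)^2 = +1]
  = 1    [(1/15) = 1]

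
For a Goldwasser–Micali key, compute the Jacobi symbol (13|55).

(13|55)
  = (55|13)    [QR: 13 ≡ 1 mod 4, sign kept]
  = (3|13)    [55 ≡ 3 mod 13]
  = (13|3)    [QR: 13 ≡ 1 mod 4, sign kept]
  = (1|3)    [13 ≡ 1 mod 3]
  = 1    [(1|3) = 1]

1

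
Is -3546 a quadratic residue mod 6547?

no

Reduce the numerator: -3546 ≡ 3001 (mod 6547), so (-3546|6547) = (3001|6547).
3001 ≡ 1 (mod 4), so quadratic reciprocity gives (3001|6547) = (6547|3001). Reduce: 6547 ≡ 545 (mod 3001). Now have (545|3001).
545 ≡ 1 (mod 4), so quadratic reciprocity gives (545|3001) = (3001|545). Reduce: 3001 ≡ 276 (mod 545). Now have (276|545).
Factor out 2: 276 = 2^2·69. Since 545 ≡ 1 (mod 8), (2|545) = +1, and (2|545)^2 = +1. Now have (69|545).
69 ≡ 1 (mod 4), so quadratic reciprocity gives (69|545) = (545|69). Reduce: 545 ≡ 62 (mod 69). Now have (62|69).
Factor out 2: 62 = 2·31. Since 69 ≡ 5 (mod 8), (2|69) = -1. Now have -(31|69).
69 ≡ 1 (mod 4), so quadratic reciprocity gives (31|69) = (69|31). Reduce: 69 ≡ 7 (mod 31). Now have -(7|31).
Both 7 ≡ 3 and 31 ≡ 3 (mod 4), so reciprocity gives (7|31) = -(31|7). Reduce: 31 ≡ 3 (mod 7). Now have (3|7).
Both 3 ≡ 3 and 7 ≡ 3 (mod 4), so reciprocity gives (3|7) = -(7|3). Reduce: 7 ≡ 1 (mod 3). Now have -(1|3).
(1|3) = 1. Collecting the sign factors: -1.
(-3546|6547) = -1, and 6547 is prime, so -3546 is not a quadratic residue mod 6547.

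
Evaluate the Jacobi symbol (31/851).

-1

(31/851)
  = -(851/31)    [QR: both ≡ 3 mod 4, sign flips]
  = -(14/31)    [851 ≡ 14 mod 31]
  = -(7/31)    [31 ≡ 7 mod 8 ⇒ (2/31) = +1]
  = (31/7)    [QR: both ≡ 3 mod 4, sign flips]
  = (3/7)    [31 ≡ 3 mod 7]
  = -(7/3)    [QR: both ≡ 3 mod 4, sign flips]
  = -(1/3)    [7 ≡ 1 mod 3]
  = -1    [(1/3) = 1]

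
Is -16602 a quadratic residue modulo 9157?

Reduce the numerator: -16602 ≡ 1712 (mod 9157), so (-16602/9157) = (1712/9157).
Factor out 2: 1712 = 2^4·107. Since 9157 ≡ 5 (mod 8), (2/9157) = -1, and (2/9157)^4 = +1. Now have (107/9157).
9157 ≡ 1 (mod 4), so quadratic reciprocity gives (107/9157) = (9157/107). Reduce: 9157 ≡ 62 (mod 107). Now have (62/107).
Factor out 2: 62 = 2·31. Since 107 ≡ 3 (mod 8), (2/107) = -1. Now have -(31/107).
Both 31 ≡ 3 and 107 ≡ 3 (mod 4), so reciprocity gives (31/107) = -(107/31). Reduce: 107 ≡ 14 (mod 31). Now have (14/31).
Factor out 2: 14 = 2·7. Since 31 ≡ 7 (mod 8), (2/31) = +1. Now have (7/31).
Both 7 ≡ 3 and 31 ≡ 3 (mod 4), so reciprocity gives (7/31) = -(31/7). Reduce: 31 ≡ 3 (mod 7). Now have -(3/7).
Both 3 ≡ 3 and 7 ≡ 3 (mod 4), so reciprocity gives (3/7) = -(7/3). Reduce: 7 ≡ 1 (mod 3). Now have (1/3).
(1/3) = 1. Collecting the sign factors: 1.
(-16602/9157) = 1, and 9157 is prime, so -16602 is a quadratic residue mod 9157.

yes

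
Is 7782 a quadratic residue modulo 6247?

yes

Reduce the numerator: 7782 ≡ 1535 (mod 6247), so (7782/6247) = (1535/6247).
Both 1535 ≡ 3 and 6247 ≡ 3 (mod 4), so reciprocity gives (1535/6247) = -(6247/1535). Reduce: 6247 ≡ 107 (mod 1535). Now have -(107/1535).
Both 107 ≡ 3 and 1535 ≡ 3 (mod 4), so reciprocity gives (107/1535) = -(1535/107). Reduce: 1535 ≡ 37 (mod 107). Now have (37/107).
37 ≡ 1 (mod 4), so quadratic reciprocity gives (37/107) = (107/37). Reduce: 107 ≡ 33 (mod 37). Now have (33/37).
33 ≡ 1 (mod 4), so quadratic reciprocity gives (33/37) = (37/33). Reduce: 37 ≡ 4 (mod 33). Now have (4/33).
Factor out 2: 4 = 2^2. Since 33 ≡ 1 (mod 8), (2/33) = +1, and (2/33)^2 = +1. Now have (1/33).
(1/33) = 1. Collecting the sign factors: 1.
(7782/6247) = 1, and 6247 is prime, so 7782 is a quadratic residue mod 6247.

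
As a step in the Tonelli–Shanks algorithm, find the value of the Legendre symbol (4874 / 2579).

Reduce the numerator: 4874 ≡ 2295 (mod 2579), so (4874 / 2579) = (2295 / 2579).
Both 2295 ≡ 3 and 2579 ≡ 3 (mod 4), so reciprocity gives (2295 / 2579) = -(2579 / 2295). Reduce: 2579 ≡ 284 (mod 2295). Now have -(284 / 2295).
Factor out 2: 284 = 2^2·71. Since 2295 ≡ 7 (mod 8), (2 / 2295) = +1, and (2 / 2295)^2 = +1. Now have -(71 / 2295).
Both 71 ≡ 3 and 2295 ≡ 3 (mod 4), so reciprocity gives (71 / 2295) = -(2295 / 71). Reduce: 2295 ≡ 23 (mod 71). Now have (23 / 71).
Both 23 ≡ 3 and 71 ≡ 3 (mod 4), so reciprocity gives (23 / 71) = -(71 / 23). Reduce: 71 ≡ 2 (mod 23). Now have -(2 / 23).
Factor out 2: 2 = 2. Since 23 ≡ 7 (mod 8), (2 / 23) = +1. Now have -(1 / 23).
(1 / 23) = 1. Collecting the sign factors: -1.

-1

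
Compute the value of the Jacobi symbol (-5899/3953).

1

Pull out -1: (-5899/3953) = (-1/3953)·(5899/3953). Since 3953 ≡ 1 (mod 4), (-1/3953) = +1. Now have (5899/3953).
Reduce the numerator: 5899 ≡ 1946 (mod 3953), so (5899/3953) = (1946/3953).
Factor out 2: 1946 = 2·973. Since 3953 ≡ 1 (mod 8), (2/3953) = +1. Now have (973/3953).
973 ≡ 1 (mod 4), so quadratic reciprocity gives (973/3953) = (3953/973). Reduce: 3953 ≡ 61 (mod 973). Now have (61/973).
61 ≡ 1 (mod 4), so quadratic reciprocity gives (61/973) = (973/61). Reduce: 973 ≡ 58 (mod 61). Now have (58/61).
Factor out 2: 58 = 2·29. Since 61 ≡ 5 (mod 8), (2/61) = -1. Now have -(29/61).
29 ≡ 1 (mod 4), so quadratic reciprocity gives (29/61) = (61/29). Reduce: 61 ≡ 3 (mod 29). Now have -(3/29).
29 ≡ 1 (mod 4), so quadratic reciprocity gives (3/29) = (29/3). Reduce: 29 ≡ 2 (mod 3). Now have -(2/3).
Factor out 2: 2 = 2. Since 3 ≡ 3 (mod 8), (2/3) = -1. Now have (1/3).
(1/3) = 1. Collecting the sign factors: 1.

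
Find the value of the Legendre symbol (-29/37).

-1

Reduce the numerator: -29 ≡ 8 (mod 37), so (-29/37) = (8/37).
Factor out 2: 8 = 2^3. Since 37 ≡ 5 (mod 8), (2/37) = -1, and (2/37)^3 = -1. Now have -(1/37).
(1/37) = 1. Collecting the sign factors: -1.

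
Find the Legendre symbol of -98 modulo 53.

Reduce the numerator: -98 ≡ 8 (mod 53), so (-98 / 53) = (8 / 53).
Factor out 2: 8 = 2^3. Since 53 ≡ 5 (mod 8), (2 / 53) = -1, and (2 / 53)^3 = -1. Now have -(1 / 53).
(1 / 53) = 1. Collecting the sign factors: -1.

-1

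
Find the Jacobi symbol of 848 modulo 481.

1

Reduce the numerator: 848 ≡ 367 (mod 481), so (848/481) = (367/481).
481 ≡ 1 (mod 4), so quadratic reciprocity gives (367/481) = (481/367). Reduce: 481 ≡ 114 (mod 367). Now have (114/367).
Factor out 2: 114 = 2·57. Since 367 ≡ 7 (mod 8), (2/367) = +1. Now have (57/367).
57 ≡ 1 (mod 4), so quadratic reciprocity gives (57/367) = (367/57). Reduce: 367 ≡ 25 (mod 57). Now have (25/57).
25 ≡ 1 (mod 4), so quadratic reciprocity gives (25/57) = (57/25). Reduce: 57 ≡ 7 (mod 25). Now have (7/25).
25 ≡ 1 (mod 4), so quadratic reciprocity gives (7/25) = (25/7). Reduce: 25 ≡ 4 (mod 7). Now have (4/7).
Factor out 2: 4 = 2^2. Since 7 ≡ 7 (mod 8), (2/7) = +1, and (2/7)^2 = +1. Now have (1/7).
(1/7) = 1. Collecting the sign factors: 1.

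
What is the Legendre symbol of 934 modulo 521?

-1

Reduce the numerator: 934 ≡ 413 (mod 521), so (934|521) = (413|521).
413 ≡ 1 (mod 4), so quadratic reciprocity gives (413|521) = (521|413). Reduce: 521 ≡ 108 (mod 413). Now have (108|413).
Factor out 2: 108 = 2^2·27. Since 413 ≡ 5 (mod 8), (2|413) = -1, and (2|413)^2 = +1. Now have (27|413).
413 ≡ 1 (mod 4), so quadratic reciprocity gives (27|413) = (413|27). Reduce: 413 ≡ 8 (mod 27). Now have (8|27).
Factor out 2: 8 = 2^3. Since 27 ≡ 3 (mod 8), (2|27) = -1, and (2|27)^3 = -1. Now have -(1|27).
(1|27) = 1. Collecting the sign factors: -1.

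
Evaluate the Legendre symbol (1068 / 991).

1

Reduce the numerator: 1068 ≡ 77 (mod 991), so (1068 / 991) = (77 / 991).
77 ≡ 1 (mod 4), so quadratic reciprocity gives (77 / 991) = (991 / 77). Reduce: 991 ≡ 67 (mod 77). Now have (67 / 77).
77 ≡ 1 (mod 4), so quadratic reciprocity gives (67 / 77) = (77 / 67). Reduce: 77 ≡ 10 (mod 67). Now have (10 / 67).
Factor out 2: 10 = 2·5. Since 67 ≡ 3 (mod 8), (2 / 67) = -1. Now have -(5 / 67).
5 ≡ 1 (mod 4), so quadratic reciprocity gives (5 / 67) = (67 / 5). Reduce: 67 ≡ 2 (mod 5). Now have -(2 / 5).
Factor out 2: 2 = 2. Since 5 ≡ 5 (mod 8), (2 / 5) = -1. Now have (1 / 5).
(1 / 5) = 1. Collecting the sign factors: 1.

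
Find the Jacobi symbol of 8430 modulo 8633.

Factor out 2: 8430 = 2·4215. Since 8633 ≡ 1 (mod 8), (2 / 8633) = +1. Now have (4215 / 8633).
8633 ≡ 1 (mod 4), so quadratic reciprocity gives (4215 / 8633) = (8633 / 4215). Reduce: 8633 ≡ 203 (mod 4215). Now have (203 / 4215).
Both 203 ≡ 3 and 4215 ≡ 3 (mod 4), so reciprocity gives (203 / 4215) = -(4215 / 203). Reduce: 4215 ≡ 155 (mod 203). Now have -(155 / 203).
Both 155 ≡ 3 and 203 ≡ 3 (mod 4), so reciprocity gives (155 / 203) = -(203 / 155). Reduce: 203 ≡ 48 (mod 155). Now have (48 / 155).
Factor out 2: 48 = 2^4·3. Since 155 ≡ 3 (mod 8), (2 / 155) = -1, and (2 / 155)^4 = +1. Now have (3 / 155).
Both 3 ≡ 3 and 155 ≡ 3 (mod 4), so reciprocity gives (3 / 155) = -(155 / 3). Reduce: 155 ≡ 2 (mod 3). Now have -(2 / 3).
Factor out 2: 2 = 2. Since 3 ≡ 3 (mod 8), (2 / 3) = -1. Now have (1 / 3).
(1 / 3) = 1. Collecting the sign factors: 1.

1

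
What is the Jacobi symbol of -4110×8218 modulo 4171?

By multiplicativity, (-4110·8218 / 4171) = (-4110 / 4171)·(8218 / 4171).
First factor (-4110 / 4171):
Pull out -1: (-4110 / 4171) = (-1 / 4171)·(4110 / 4171). Since 4171 ≡ 3 (mod 4), (-1 / 4171) = -1. Now have -(4110 / 4171).
Factor out 2: 4110 = 2·2055. Since 4171 ≡ 3 (mod 8), (2 / 4171) = -1. Now have (2055 / 4171).
Both 2055 ≡ 3 and 4171 ≡ 3 (mod 4), so reciprocity gives (2055 / 4171) = -(4171 / 2055). Reduce: 4171 ≡ 61 (mod 2055). Now have -(61 / 2055).
61 ≡ 1 (mod 4), so quadratic reciprocity gives (61 / 2055) = (2055 / 61). Reduce: 2055 ≡ 42 (mod 61). Now have -(42 / 61).
Factor out 2: 42 = 2·21. Since 61 ≡ 5 (mod 8), (2 / 61) = -1. Now have (21 / 61).
21 ≡ 1 (mod 4), so quadratic reciprocity gives (21 / 61) = (61 / 21). Reduce: 61 ≡ 19 (mod 21). Now have (19 / 21).
21 ≡ 1 (mod 4), so quadratic reciprocity gives (19 / 21) = (21 / 19). Reduce: 21 ≡ 2 (mod 19). Now have (2 / 19).
Factor out 2: 2 = 2. Since 19 ≡ 3 (mod 8), (2 / 19) = -1. Now have -(1 / 19).
(1 / 19) = 1. Collecting the sign factors: -1.
Second factor (8218 / 4171):
Reduce the numerator: 8218 ≡ 4047 (mod 4171), so (8218 / 4171) = (4047 / 4171).
Both 4047 ≡ 3 and 4171 ≡ 3 (mod 4), so reciprocity gives (4047 / 4171) = -(4171 / 4047). Reduce: 4171 ≡ 124 (mod 4047). Now have -(124 / 4047).
Factor out 2: 124 = 2^2·31. Since 4047 ≡ 7 (mod 8), (2 / 4047) = +1, and (2 / 4047)^2 = +1. Now have -(31 / 4047).
Both 31 ≡ 3 and 4047 ≡ 3 (mod 4), so reciprocity gives (31 / 4047) = -(4047 / 31). Reduce: 4047 ≡ 17 (mod 31). Now have (17 / 31).
17 ≡ 1 (mod 4), so quadratic reciprocity gives (17 / 31) = (31 / 17). Reduce: 31 ≡ 14 (mod 17). Now have (14 / 17).
Factor out 2: 14 = 2·7. Since 17 ≡ 1 (mod 8), (2 / 17) = +1. Now have (7 / 17).
17 ≡ 1 (mod 4), so quadratic reciprocity gives (7 / 17) = (17 / 7). Reduce: 17 ≡ 3 (mod 7). Now have (3 / 7).
Both 3 ≡ 3 and 7 ≡ 3 (mod 4), so reciprocity gives (3 / 7) = -(7 / 3). Reduce: 7 ≡ 1 (mod 3). Now have -(1 / 3).
(1 / 3) = 1. Collecting the sign factors: -1.
Product: (-1)·(-1) = 1.

1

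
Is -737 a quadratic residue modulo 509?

Pull out -1: (-737/509) = (-1/509)·(737/509). Since 509 ≡ 1 (mod 4), (-1/509) = +1. Now have (737/509).
Reduce the numerator: 737 ≡ 228 (mod 509), so (737/509) = (228/509).
Factor out 2: 228 = 2^2·57. Since 509 ≡ 5 (mod 8), (2/509) = -1, and (2/509)^2 = +1. Now have (57/509).
57 ≡ 1 (mod 4), so quadratic reciprocity gives (57/509) = (509/57). Reduce: 509 ≡ 53 (mod 57). Now have (53/57).
53 ≡ 1 (mod 4), so quadratic reciprocity gives (53/57) = (57/53). Reduce: 57 ≡ 4 (mod 53). Now have (4/53).
Factor out 2: 4 = 2^2. Since 53 ≡ 5 (mod 8), (2/53) = -1, and (2/53)^2 = +1. Now have (1/53).
(1/53) = 1. Collecting the sign factors: 1.
The Legendre symbol is 1, so x^2 ≡ -737 (mod 509) has solution.

yes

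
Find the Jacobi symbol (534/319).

Reduce the numerator: 534 ≡ 215 (mod 319), so (534/319) = (215/319).
Both 215 ≡ 3 and 319 ≡ 3 (mod 4), so reciprocity gives (215/319) = -(319/215). Reduce: 319 ≡ 104 (mod 215). Now have -(104/215).
Factor out 2: 104 = 2^3·13. Since 215 ≡ 7 (mod 8), (2/215) = +1, and (2/215)^3 = +1. Now have -(13/215).
13 ≡ 1 (mod 4), so quadratic reciprocity gives (13/215) = (215/13). Reduce: 215 ≡ 7 (mod 13). Now have -(7/13).
13 ≡ 1 (mod 4), so quadratic reciprocity gives (7/13) = (13/7). Reduce: 13 ≡ 6 (mod 7). Now have -(6/7).
Factor out 2: 6 = 2·3. Since 7 ≡ 7 (mod 8), (2/7) = +1. Now have -(3/7).
Both 3 ≡ 3 and 7 ≡ 3 (mod 4), so reciprocity gives (3/7) = -(7/3). Reduce: 7 ≡ 1 (mod 3). Now have (1/3).
(1/3) = 1. Collecting the sign factors: 1.

1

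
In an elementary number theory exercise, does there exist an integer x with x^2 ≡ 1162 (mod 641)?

no

Reduce the numerator: 1162 ≡ 521 (mod 641), so (1162/641) = (521/641).
521 ≡ 1 (mod 4), so quadratic reciprocity gives (521/641) = (641/521). Reduce: 641 ≡ 120 (mod 521). Now have (120/521).
Factor out 2: 120 = 2^3·15. Since 521 ≡ 1 (mod 8), (2/521) = +1, and (2/521)^3 = +1. Now have (15/521).
521 ≡ 1 (mod 4), so quadratic reciprocity gives (15/521) = (521/15). Reduce: 521 ≡ 11 (mod 15). Now have (11/15).
Both 11 ≡ 3 and 15 ≡ 3 (mod 4), so reciprocity gives (11/15) = -(15/11). Reduce: 15 ≡ 4 (mod 11). Now have -(4/11).
Factor out 2: 4 = 2^2. Since 11 ≡ 3 (mod 8), (2/11) = -1, and (2/11)^2 = +1. Now have -(1/11).
(1/11) = 1. Collecting the sign factors: -1.
The Legendre symbol is -1, so x^2 ≡ 1162 (mod 641) has no solution.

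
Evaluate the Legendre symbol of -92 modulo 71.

1

Pull out -1: (-92|71) = (-1|71)·(92|71). Since 71 ≡ 3 (mod 4), (-1|71) = -1. Now have -(92|71).
Reduce the numerator: 92 ≡ 21 (mod 71), so (92|71) = (21|71).
21 ≡ 1 (mod 4), so quadratic reciprocity gives (21|71) = (71|21). Reduce: 71 ≡ 8 (mod 21). Now have -(8|21).
Factor out 2: 8 = 2^3. Since 21 ≡ 5 (mod 8), (2|21) = -1, and (2|21)^3 = -1. Now have (1|21).
(1|21) = 1. Collecting the sign factors: 1.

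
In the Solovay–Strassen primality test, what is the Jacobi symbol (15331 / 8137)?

-1

Reduce the numerator: 15331 ≡ 7194 (mod 8137), so (15331 / 8137) = (7194 / 8137).
Factor out 2: 7194 = 2·3597. Since 8137 ≡ 1 (mod 8), (2 / 8137) = +1. Now have (3597 / 8137).
3597 ≡ 1 (mod 4), so quadratic reciprocity gives (3597 / 8137) = (8137 / 3597). Reduce: 8137 ≡ 943 (mod 3597). Now have (943 / 3597).
3597 ≡ 1 (mod 4), so quadratic reciprocity gives (943 / 3597) = (3597 / 943). Reduce: 3597 ≡ 768 (mod 943). Now have (768 / 943).
Factor out 2: 768 = 2^8·3. Since 943 ≡ 7 (mod 8), (2 / 943) = +1, and (2 / 943)^8 = +1. Now have (3 / 943).
Both 3 ≡ 3 and 943 ≡ 3 (mod 4), so reciprocity gives (3 / 943) = -(943 / 3). Reduce: 943 ≡ 1 (mod 3). Now have -(1 / 3).
(1 / 3) = 1. Collecting the sign factors: -1.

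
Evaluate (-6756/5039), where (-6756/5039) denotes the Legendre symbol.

-1

(-6756/5039)
  = (3322/5039)    [-6756 ≡ 3322 mod 5039]
  = (1661/5039)    [5039 ≡ 7 mod 8 ⇒ (2/5039) = +1]
  = (5039/1661)    [QR: 1661 ≡ 1 mod 4, sign kept]
  = (56/1661)    [5039 ≡ 56 mod 1661]
  = -(7/1661)    [1661 ≡ 5 mod 8 ⇒ (2/1661)^3 = -1]
  = -(1661/7)    [QR: 1661 ≡ 1 mod 4, sign kept]
  = -(2/7)    [1661 ≡ 2 mod 7]
  = -(1/7)    [7 ≡ 7 mod 8 ⇒ (2/7) = +1]
  = -1    [(1/7) = 1]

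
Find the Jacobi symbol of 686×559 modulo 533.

0

By multiplicativity, (686·559/533) = (686/533)·(559/533).
First factor (686/533):
Reduce the numerator: 686 ≡ 153 (mod 533), so (686/533) = (153/533).
153 ≡ 1 (mod 4), so quadratic reciprocity gives (153/533) = (533/153). Reduce: 533 ≡ 74 (mod 153). Now have (74/153).
Factor out 2: 74 = 2·37. Since 153 ≡ 1 (mod 8), (2/153) = +1. Now have (37/153).
37 ≡ 1 (mod 4), so quadratic reciprocity gives (37/153) = (153/37). Reduce: 153 ≡ 5 (mod 37). Now have (5/37).
5 ≡ 1 (mod 4), so quadratic reciprocity gives (5/37) = (37/5). Reduce: 37 ≡ 2 (mod 5). Now have (2/5).
Factor out 2: 2 = 2. Since 5 ≡ 5 (mod 8), (2/5) = -1. Now have -(1/5).
(1/5) = 1. Collecting the sign factors: -1.
Second factor (559/533):
Reduce the numerator: 559 ≡ 26 (mod 533), so (559/533) = (26/533).
Factor out 2: 26 = 2·13. Since 533 ≡ 5 (mod 8), (2/533) = -1. Now have -(13/533).
13 ≡ 1 (mod 4), so quadratic reciprocity gives (13/533) = (533/13). Reduce: 533 ≡ 0 (mod 13). Now have -(0/13).
The numerator is now 0 with denominator 13 > 1: the symbol is 0.
Product: (-1)·(0) = 0.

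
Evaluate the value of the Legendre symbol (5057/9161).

(5057/9161)
  = (9161/5057)    [QR: 5057 ≡ 1 mod 4, sign kept]
  = (4104/5057)    [9161 ≡ 4104 mod 5057]
  = (513/5057)    [5057 ≡ 1 mod 8 ⇒ (2/5057)^3 = +1]
  = (5057/513)    [QR: 513 ≡ 1 mod 4, sign kept]
  = (440/513)    [5057 ≡ 440 mod 513]
  = (55/513)    [513 ≡ 1 mod 8 ⇒ (2/513)^3 = +1]
  = (513/55)    [QR: 513 ≡ 1 mod 4, sign kept]
  = (18/55)    [513 ≡ 18 mod 55]
  = (9/55)    [55 ≡ 7 mod 8 ⇒ (2/55) = +1]
  = (55/9)    [QR: 9 ≡ 1 mod 4, sign kept]
  = (1/9)    [55 ≡ 1 mod 9]
  = 1    [(1/9) = 1]

1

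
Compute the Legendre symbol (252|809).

1

Factor out 2: 252 = 2^2·63. Since 809 ≡ 1 (mod 8), (2|809) = +1, and (2|809)^2 = +1. Now have (63|809).
809 ≡ 1 (mod 4), so quadratic reciprocity gives (63|809) = (809|63). Reduce: 809 ≡ 53 (mod 63). Now have (53|63).
53 ≡ 1 (mod 4), so quadratic reciprocity gives (53|63) = (63|53). Reduce: 63 ≡ 10 (mod 53). Now have (10|53).
Factor out 2: 10 = 2·5. Since 53 ≡ 5 (mod 8), (2|53) = -1. Now have -(5|53).
5 ≡ 1 (mod 4), so quadratic reciprocity gives (5|53) = (53|5). Reduce: 53 ≡ 3 (mod 5). Now have -(3|5).
5 ≡ 1 (mod 4), so quadratic reciprocity gives (3|5) = (5|3). Reduce: 5 ≡ 2 (mod 3). Now have -(2|3).
Factor out 2: 2 = 2. Since 3 ≡ 3 (mod 8), (2|3) = -1. Now have (1|3).
(1|3) = 1. Collecting the sign factors: 1.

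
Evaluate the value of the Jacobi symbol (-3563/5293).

Pull out -1: (-3563/5293) = (-1/5293)·(3563/5293). Since 5293 ≡ 1 (mod 4), (-1/5293) = +1. Now have (3563/5293).
5293 ≡ 1 (mod 4), so quadratic reciprocity gives (3563/5293) = (5293/3563). Reduce: 5293 ≡ 1730 (mod 3563). Now have (1730/3563).
Factor out 2: 1730 = 2·865. Since 3563 ≡ 3 (mod 8), (2/3563) = -1. Now have -(865/3563).
865 ≡ 1 (mod 4), so quadratic reciprocity gives (865/3563) = (3563/865). Reduce: 3563 ≡ 103 (mod 865). Now have -(103/865).
865 ≡ 1 (mod 4), so quadratic reciprocity gives (103/865) = (865/103). Reduce: 865 ≡ 41 (mod 103). Now have -(41/103).
41 ≡ 1 (mod 4), so quadratic reciprocity gives (41/103) = (103/41). Reduce: 103 ≡ 21 (mod 41). Now have -(21/41).
21 ≡ 1 (mod 4), so quadratic reciprocity gives (21/41) = (41/21). Reduce: 41 ≡ 20 (mod 21). Now have -(20/21).
Factor out 2: 20 = 2^2·5. Since 21 ≡ 5 (mod 8), (2/21) = -1, and (2/21)^2 = +1. Now have -(5/21).
5 ≡ 1 (mod 4), so quadratic reciprocity gives (5/21) = (21/5). Reduce: 21 ≡ 1 (mod 5). Now have -(1/5).
(1/5) = 1. Collecting the sign factors: -1.

-1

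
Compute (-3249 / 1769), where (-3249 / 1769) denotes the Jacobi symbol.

(-3249 / 1769)
  = (289 / 1769)    [-3249 ≡ 289 mod 1769]
  = (1769 / 289)    [QR: 289 ≡ 1 mod 4, sign kept]
  = (35 / 289)    [1769 ≡ 35 mod 289]
  = (289 / 35)    [QR: 289 ≡ 1 mod 4, sign kept]
  = (9 / 35)    [289 ≡ 9 mod 35]
  = (35 / 9)    [QR: 9 ≡ 1 mod 4, sign kept]
  = (8 / 9)    [35 ≡ 8 mod 9]
  = (1 / 9)    [9 ≡ 1 mod 8 ⇒ (2 / 9)^3 = +1]
  = 1    [(1 / 9) = 1]

1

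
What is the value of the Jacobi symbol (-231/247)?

1

Reduce the numerator: -231 ≡ 16 (mod 247), so (-231/247) = (16/247).
Factor out 2: 16 = 2^4. Since 247 ≡ 7 (mod 8), (2/247) = +1, and (2/247)^4 = +1. Now have (1/247).
(1/247) = 1. Collecting the sign factors: 1.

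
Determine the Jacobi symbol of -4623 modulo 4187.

Reduce the numerator: -4623 ≡ 3751 (mod 4187), so (-4623 / 4187) = (3751 / 4187).
Both 3751 ≡ 3 and 4187 ≡ 3 (mod 4), so reciprocity gives (3751 / 4187) = -(4187 / 3751). Reduce: 4187 ≡ 436 (mod 3751). Now have -(436 / 3751).
Factor out 2: 436 = 2^2·109. Since 3751 ≡ 7 (mod 8), (2 / 3751) = +1, and (2 / 3751)^2 = +1. Now have -(109 / 3751).
109 ≡ 1 (mod 4), so quadratic reciprocity gives (109 / 3751) = (3751 / 109). Reduce: 3751 ≡ 45 (mod 109). Now have -(45 / 109).
45 ≡ 1 (mod 4), so quadratic reciprocity gives (45 / 109) = (109 / 45). Reduce: 109 ≡ 19 (mod 45). Now have -(19 / 45).
45 ≡ 1 (mod 4), so quadratic reciprocity gives (19 / 45) = (45 / 19). Reduce: 45 ≡ 7 (mod 19). Now have -(7 / 19).
Both 7 ≡ 3 and 19 ≡ 3 (mod 4), so reciprocity gives (7 / 19) = -(19 / 7). Reduce: 19 ≡ 5 (mod 7). Now have (5 / 7).
5 ≡ 1 (mod 4), so quadratic reciprocity gives (5 / 7) = (7 / 5). Reduce: 7 ≡ 2 (mod 5). Now have (2 / 5).
Factor out 2: 2 = 2. Since 5 ≡ 5 (mod 8), (2 / 5) = -1. Now have -(1 / 5).
(1 / 5) = 1. Collecting the sign factors: -1.

-1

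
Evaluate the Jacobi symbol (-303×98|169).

1

By multiplicativity, (-303·98|169) = (-303|169)·(98|169).
First factor (-303|169):
(-303|169)
  = (35|169)    [-303 ≡ 35 mod 169]
  = (169|35)    [QR: 169 ≡ 1 mod 4, sign kept]
  = (29|35)    [169 ≡ 29 mod 35]
  = (35|29)    [QR: 29 ≡ 1 mod 4, sign kept]
  = (6|29)    [35 ≡ 6 mod 29]
  = -(3|29)    [29 ≡ 5 mod 8 ⇒ (2|29) = -1]
  = -(29|3)    [QR: 29 ≡ 1 mod 4, sign kept]
  = -(2|3)    [29 ≡ 2 mod 3]
  = (1|3)    [3 ≡ 3 mod 8 ⇒ (2|3) = -1]
  = 1    [(1|3) = 1]
Second factor (98|169):
(98|169)
  = (49|169)    [169 ≡ 1 mod 8 ⇒ (2|169) = +1]
  = (169|49)    [QR: 49 ≡ 1 mod 4, sign kept]
  = (22|49)    [169 ≡ 22 mod 49]
  = (11|49)    [49 ≡ 1 mod 8 ⇒ (2|49) = +1]
  = (49|11)    [QR: 49 ≡ 1 mod 4, sign kept]
  = (5|11)    [49 ≡ 5 mod 11]
  = (11|5)    [QR: 5 ≡ 1 mod 4, sign kept]
  = (1|5)    [11 ≡ 1 mod 5]
  = 1    [(1|5) = 1]
Product: (1)·(1) = 1.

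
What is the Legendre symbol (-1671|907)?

-1

(-1671|907)
  = (143|907)    [-1671 ≡ 143 mod 907]
  = -(907|143)    [QR: both ≡ 3 mod 4, sign flips]
  = -(49|143)    [907 ≡ 49 mod 143]
  = -(143|49)    [QR: 49 ≡ 1 mod 4, sign kept]
  = -(45|49)    [143 ≡ 45 mod 49]
  = -(49|45)    [QR: 45 ≡ 1 mod 4, sign kept]
  = -(4|45)    [49 ≡ 4 mod 45]
  = -(1|45)    [45 ≡ 5 mod 8 ⇒ (2|45)^2 = +1]
  = -1    [(1|45) = 1]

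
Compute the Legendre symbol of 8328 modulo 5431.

(8328/5431)
  = (2897/5431)    [8328 ≡ 2897 mod 5431]
  = (5431/2897)    [QR: 2897 ≡ 1 mod 4, sign kept]
  = (2534/2897)    [5431 ≡ 2534 mod 2897]
  = (1267/2897)    [2897 ≡ 1 mod 8 ⇒ (2/2897) = +1]
  = (2897/1267)    [QR: 2897 ≡ 1 mod 4, sign kept]
  = (363/1267)    [2897 ≡ 363 mod 1267]
  = -(1267/363)    [QR: both ≡ 3 mod 4, sign flips]
  = -(178/363)    [1267 ≡ 178 mod 363]
  = (89/363)    [363 ≡ 3 mod 8 ⇒ (2/363) = -1]
  = (363/89)    [QR: 89 ≡ 1 mod 4, sign kept]
  = (7/89)    [363 ≡ 7 mod 89]
  = (89/7)    [QR: 89 ≡ 1 mod 4, sign kept]
  = (5/7)    [89 ≡ 5 mod 7]
  = (7/5)    [QR: 5 ≡ 1 mod 4, sign kept]
  = (2/5)    [7 ≡ 2 mod 5]
  = -(1/5)    [5 ≡ 5 mod 8 ⇒ (2/5) = -1]
  = -1    [(1/5) = 1]

-1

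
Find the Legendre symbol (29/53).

29 ≡ 1 (mod 4), so quadratic reciprocity gives (29/53) = (53/29). Reduce: 53 ≡ 24 (mod 29). Now have (24/29).
Factor out 2: 24 = 2^3·3. Since 29 ≡ 5 (mod 8), (2/29) = -1, and (2/29)^3 = -1. Now have -(3/29).
29 ≡ 1 (mod 4), so quadratic reciprocity gives (3/29) = (29/3). Reduce: 29 ≡ 2 (mod 3). Now have -(2/3).
Factor out 2: 2 = 2. Since 3 ≡ 3 (mod 8), (2/3) = -1. Now have (1/3).
(1/3) = 1. Collecting the sign factors: 1.

1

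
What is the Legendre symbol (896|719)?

1

Reduce the numerator: 896 ≡ 177 (mod 719), so (896|719) = (177|719).
177 ≡ 1 (mod 4), so quadratic reciprocity gives (177|719) = (719|177). Reduce: 719 ≡ 11 (mod 177). Now have (11|177).
177 ≡ 1 (mod 4), so quadratic reciprocity gives (11|177) = (177|11). Reduce: 177 ≡ 1 (mod 11). Now have (1|11).
(1|11) = 1. Collecting the sign factors: 1.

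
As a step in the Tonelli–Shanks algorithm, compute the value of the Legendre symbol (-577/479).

(-577/479)
  = (381/479)    [-577 ≡ 381 mod 479]
  = (479/381)    [QR: 381 ≡ 1 mod 4, sign kept]
  = (98/381)    [479 ≡ 98 mod 381]
  = -(49/381)    [381 ≡ 5 mod 8 ⇒ (2/381) = -1]
  = -(381/49)    [QR: 49 ≡ 1 mod 4, sign kept]
  = -(38/49)    [381 ≡ 38 mod 49]
  = -(19/49)    [49 ≡ 1 mod 8 ⇒ (2/49) = +1]
  = -(49/19)    [QR: 49 ≡ 1 mod 4, sign kept]
  = -(11/19)    [49 ≡ 11 mod 19]
  = (19/11)    [QR: both ≡ 3 mod 4, sign flips]
  = (8/11)    [19 ≡ 8 mod 11]
  = -(1/11)    [11 ≡ 3 mod 8 ⇒ (2/11)^3 = -1]
  = -1    [(1/11) = 1]

-1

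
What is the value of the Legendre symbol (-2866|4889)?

Pull out -1: (-2866|4889) = (-1|4889)·(2866|4889). Since 4889 ≡ 1 (mod 4), (-1|4889) = +1. Now have (2866|4889).
Factor out 2: 2866 = 2·1433. Since 4889 ≡ 1 (mod 8), (2|4889) = +1. Now have (1433|4889).
1433 ≡ 1 (mod 4), so quadratic reciprocity gives (1433|4889) = (4889|1433). Reduce: 4889 ≡ 590 (mod 1433). Now have (590|1433).
Factor out 2: 590 = 2·295. Since 1433 ≡ 1 (mod 8), (2|1433) = +1. Now have (295|1433).
1433 ≡ 1 (mod 4), so quadratic reciprocity gives (295|1433) = (1433|295). Reduce: 1433 ≡ 253 (mod 295). Now have (253|295).
253 ≡ 1 (mod 4), so quadratic reciprocity gives (253|295) = (295|253). Reduce: 295 ≡ 42 (mod 253). Now have (42|253).
Factor out 2: 42 = 2·21. Since 253 ≡ 5 (mod 8), (2|253) = -1. Now have -(21|253).
21 ≡ 1 (mod 4), so quadratic reciprocity gives (21|253) = (253|21). Reduce: 253 ≡ 1 (mod 21). Now have -(1|21).
(1|21) = 1. Collecting the sign factors: -1.

-1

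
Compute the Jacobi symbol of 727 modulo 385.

Reduce the numerator: 727 ≡ 342 (mod 385), so (727 / 385) = (342 / 385).
Factor out 2: 342 = 2·171. Since 385 ≡ 1 (mod 8), (2 / 385) = +1. Now have (171 / 385).
385 ≡ 1 (mod 4), so quadratic reciprocity gives (171 / 385) = (385 / 171). Reduce: 385 ≡ 43 (mod 171). Now have (43 / 171).
Both 43 ≡ 3 and 171 ≡ 3 (mod 4), so reciprocity gives (43 / 171) = -(171 / 43). Reduce: 171 ≡ 42 (mod 43). Now have -(42 / 43).
Factor out 2: 42 = 2·21. Since 43 ≡ 3 (mod 8), (2 / 43) = -1. Now have (21 / 43).
21 ≡ 1 (mod 4), so quadratic reciprocity gives (21 / 43) = (43 / 21). Reduce: 43 ≡ 1 (mod 21). Now have (1 / 21).
(1 / 21) = 1. Collecting the sign factors: 1.

1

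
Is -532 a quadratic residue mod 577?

(-532|577)
  = (45|577)    [-532 ≡ 45 mod 577]
  = (577|45)    [QR: 45 ≡ 1 mod 4, sign kept]
  = (37|45)    [577 ≡ 37 mod 45]
  = (45|37)    [QR: 37 ≡ 1 mod 4, sign kept]
  = (8|37)    [45 ≡ 8 mod 37]
  = -(1|37)    [37 ≡ 5 mod 8 ⇒ (2|37)^3 = -1]
  = -1    [(1|37) = 1]
The Legendre symbol is -1, so x^2 ≡ -532 (mod 577) has no solution.

no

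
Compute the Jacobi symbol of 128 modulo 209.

Factor out 2: 128 = 2^7. Since 209 ≡ 1 (mod 8), (2/209) = +1, and (2/209)^7 = +1. Now have (1/209).
(1/209) = 1. Collecting the sign factors: 1.

1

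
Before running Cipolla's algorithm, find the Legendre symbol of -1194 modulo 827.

Pull out -1: (-1194/827) = (-1/827)·(1194/827). Since 827 ≡ 3 (mod 4), (-1/827) = -1. Now have -(1194/827).
Reduce the numerator: 1194 ≡ 367 (mod 827), so (1194/827) = (367/827).
Both 367 ≡ 3 and 827 ≡ 3 (mod 4), so reciprocity gives (367/827) = -(827/367). Reduce: 827 ≡ 93 (mod 367). Now have (93/367).
93 ≡ 1 (mod 4), so quadratic reciprocity gives (93/367) = (367/93). Reduce: 367 ≡ 88 (mod 93). Now have (88/93).
Factor out 2: 88 = 2^3·11. Since 93 ≡ 5 (mod 8), (2/93) = -1, and (2/93)^3 = -1. Now have -(11/93).
93 ≡ 1 (mod 4), so quadratic reciprocity gives (11/93) = (93/11). Reduce: 93 ≡ 5 (mod 11). Now have -(5/11).
5 ≡ 1 (mod 4), so quadratic reciprocity gives (5/11) = (11/5). Reduce: 11 ≡ 1 (mod 5). Now have -(1/5).
(1/5) = 1. Collecting the sign factors: -1.

-1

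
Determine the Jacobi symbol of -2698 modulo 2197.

-1

Pull out -1: (-2698 / 2197) = (-1 / 2197)·(2698 / 2197). Since 2197 ≡ 1 (mod 4), (-1 / 2197) = +1. Now have (2698 / 2197).
Reduce the numerator: 2698 ≡ 501 (mod 2197), so (2698 / 2197) = (501 / 2197).
501 ≡ 1 (mod 4), so quadratic reciprocity gives (501 / 2197) = (2197 / 501). Reduce: 2197 ≡ 193 (mod 501). Now have (193 / 501).
193 ≡ 1 (mod 4), so quadratic reciprocity gives (193 / 501) = (501 / 193). Reduce: 501 ≡ 115 (mod 193). Now have (115 / 193).
193 ≡ 1 (mod 4), so quadratic reciprocity gives (115 / 193) = (193 / 115). Reduce: 193 ≡ 78 (mod 115). Now have (78 / 115).
Factor out 2: 78 = 2·39. Since 115 ≡ 3 (mod 8), (2 / 115) = -1. Now have -(39 / 115).
Both 39 ≡ 3 and 115 ≡ 3 (mod 4), so reciprocity gives (39 / 115) = -(115 / 39). Reduce: 115 ≡ 37 (mod 39). Now have (37 / 39).
37 ≡ 1 (mod 4), so quadratic reciprocity gives (37 / 39) = (39 / 37). Reduce: 39 ≡ 2 (mod 37). Now have (2 / 37).
Factor out 2: 2 = 2. Since 37 ≡ 5 (mod 8), (2 / 37) = -1. Now have -(1 / 37).
(1 / 37) = 1. Collecting the sign factors: -1.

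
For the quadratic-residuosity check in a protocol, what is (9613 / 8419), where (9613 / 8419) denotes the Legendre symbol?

-1

(9613 / 8419)
  = (1194 / 8419)    [9613 ≡ 1194 mod 8419]
  = -(597 / 8419)    [8419 ≡ 3 mod 8 ⇒ (2 / 8419) = -1]
  = -(8419 / 597)    [QR: 597 ≡ 1 mod 4, sign kept]
  = -(61 / 597)    [8419 ≡ 61 mod 597]
  = -(597 / 61)    [QR: 61 ≡ 1 mod 4, sign kept]
  = -(48 / 61)    [597 ≡ 48 mod 61]
  = -(3 / 61)    [61 ≡ 5 mod 8 ⇒ (2 / 61)^4 = +1]
  = -(61 / 3)    [QR: 61 ≡ 1 mod 4, sign kept]
  = -(1 / 3)    [61 ≡ 1 mod 3]
  = -1    [(1 / 3) = 1]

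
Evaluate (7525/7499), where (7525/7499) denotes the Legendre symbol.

1

Reduce the numerator: 7525 ≡ 26 (mod 7499), so (7525/7499) = (26/7499).
Factor out 2: 26 = 2·13. Since 7499 ≡ 3 (mod 8), (2/7499) = -1. Now have -(13/7499).
13 ≡ 1 (mod 4), so quadratic reciprocity gives (13/7499) = (7499/13). Reduce: 7499 ≡ 11 (mod 13). Now have -(11/13).
13 ≡ 1 (mod 4), so quadratic reciprocity gives (11/13) = (13/11). Reduce: 13 ≡ 2 (mod 11). Now have -(2/11).
Factor out 2: 2 = 2. Since 11 ≡ 3 (mod 8), (2/11) = -1. Now have (1/11).
(1/11) = 1. Collecting the sign factors: 1.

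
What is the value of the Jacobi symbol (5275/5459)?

Both 5275 ≡ 3 and 5459 ≡ 3 (mod 4), so reciprocity gives (5275/5459) = -(5459/5275). Reduce: 5459 ≡ 184 (mod 5275). Now have -(184/5275).
Factor out 2: 184 = 2^3·23. Since 5275 ≡ 3 (mod 8), (2/5275) = -1, and (2/5275)^3 = -1. Now have (23/5275).
Both 23 ≡ 3 and 5275 ≡ 3 (mod 4), so reciprocity gives (23/5275) = -(5275/23). Reduce: 5275 ≡ 8 (mod 23). Now have -(8/23).
Factor out 2: 8 = 2^3. Since 23 ≡ 7 (mod 8), (2/23) = +1, and (2/23)^3 = +1. Now have -(1/23).
(1/23) = 1. Collecting the sign factors: -1.

-1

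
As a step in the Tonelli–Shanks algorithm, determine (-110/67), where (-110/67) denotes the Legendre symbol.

1

(-110/67)
  = -(110/67)    [67 ≡ 3 mod 4 ⇒ (-1/67) = -1]
  = -(43/67)    [110 ≡ 43 mod 67]
  = (67/43)    [QR: both ≡ 3 mod 4, sign flips]
  = (24/43)    [67 ≡ 24 mod 43]
  = -(3/43)    [43 ≡ 3 mod 8 ⇒ (2/43)^3 = -1]
  = (43/3)    [QR: both ≡ 3 mod 4, sign flips]
  = (1/3)    [43 ≡ 1 mod 3]
  = 1    [(1/3) = 1]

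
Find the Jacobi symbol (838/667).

Reduce the numerator: 838 ≡ 171 (mod 667), so (838/667) = (171/667).
Both 171 ≡ 3 and 667 ≡ 3 (mod 4), so reciprocity gives (171/667) = -(667/171). Reduce: 667 ≡ 154 (mod 171). Now have -(154/171).
Factor out 2: 154 = 2·77. Since 171 ≡ 3 (mod 8), (2/171) = -1. Now have (77/171).
77 ≡ 1 (mod 4), so quadratic reciprocity gives (77/171) = (171/77). Reduce: 171 ≡ 17 (mod 77). Now have (17/77).
17 ≡ 1 (mod 4), so quadratic reciprocity gives (17/77) = (77/17). Reduce: 77 ≡ 9 (mod 17). Now have (9/17).
9 ≡ 1 (mod 4), so quadratic reciprocity gives (9/17) = (17/9). Reduce: 17 ≡ 8 (mod 9). Now have (8/9).
Factor out 2: 8 = 2^3. Since 9 ≡ 1 (mod 8), (2/9) = +1, and (2/9)^3 = +1. Now have (1/9).
(1/9) = 1. Collecting the sign factors: 1.

1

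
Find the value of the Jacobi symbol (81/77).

1

(81/77)
  = (4/77)    [81 ≡ 4 mod 77]
  = (1/77)    [77 ≡ 5 mod 8 ⇒ (2/77)^2 = +1]
  = 1    [(1/77) = 1]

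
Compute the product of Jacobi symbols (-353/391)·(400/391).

-1

By multiplicativity, (-353·400/391) = (-353/391)·(400/391).
First factor (-353/391):
Reduce the numerator: -353 ≡ 38 (mod 391), so (-353/391) = (38/391).
Factor out 2: 38 = 2·19. Since 391 ≡ 7 (mod 8), (2/391) = +1. Now have (19/391).
Both 19 ≡ 3 and 391 ≡ 3 (mod 4), so reciprocity gives (19/391) = -(391/19). Reduce: 391 ≡ 11 (mod 19). Now have -(11/19).
Both 11 ≡ 3 and 19 ≡ 3 (mod 4), so reciprocity gives (11/19) = -(19/11). Reduce: 19 ≡ 8 (mod 11). Now have (8/11).
Factor out 2: 8 = 2^3. Since 11 ≡ 3 (mod 8), (2/11) = -1, and (2/11)^3 = -1. Now have -(1/11).
(1/11) = 1. Collecting the sign factors: -1.
Second factor (400/391):
Reduce the numerator: 400 ≡ 9 (mod 391), so (400/391) = (9/391).
9 ≡ 1 (mod 4), so quadratic reciprocity gives (9/391) = (391/9). Reduce: 391 ≡ 4 (mod 9). Now have (4/9).
Factor out 2: 4 = 2^2. Since 9 ≡ 1 (mod 8), (2/9) = +1, and (2/9)^2 = +1. Now have (1/9).
(1/9) = 1. Collecting the sign factors: 1.
Product: (-1)·(1) = -1.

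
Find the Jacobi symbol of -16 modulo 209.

(-16/209)
  = (193/209)    [-16 ≡ 193 mod 209]
  = (209/193)    [QR: 193 ≡ 1 mod 4, sign kept]
  = (16/193)    [209 ≡ 16 mod 193]
  = (1/193)    [193 ≡ 1 mod 8 ⇒ (2/193)^4 = +1]
  = 1    [(1/193) = 1]

1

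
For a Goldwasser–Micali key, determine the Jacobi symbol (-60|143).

(-60|143)
  = (83|143)    [-60 ≡ 83 mod 143]
  = -(143|83)    [QR: both ≡ 3 mod 4, sign flips]
  = -(60|83)    [143 ≡ 60 mod 83]
  = -(15|83)    [83 ≡ 3 mod 8 ⇒ (2|83)^2 = +1]
  = (83|15)    [QR: both ≡ 3 mod 4, sign flips]
  = (8|15)    [83 ≡ 8 mod 15]
  = (1|15)    [15 ≡ 7 mod 8 ⇒ (2|15)^3 = +1]
  = 1    [(1|15) = 1]

1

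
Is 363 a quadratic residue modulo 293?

no

Reduce the numerator: 363 ≡ 70 (mod 293), so (363/293) = (70/293).
Factor out 2: 70 = 2·35. Since 293 ≡ 5 (mod 8), (2/293) = -1. Now have -(35/293).
293 ≡ 1 (mod 4), so quadratic reciprocity gives (35/293) = (293/35). Reduce: 293 ≡ 13 (mod 35). Now have -(13/35).
13 ≡ 1 (mod 4), so quadratic reciprocity gives (13/35) = (35/13). Reduce: 35 ≡ 9 (mod 13). Now have -(9/13).
9 ≡ 1 (mod 4), so quadratic reciprocity gives (9/13) = (13/9). Reduce: 13 ≡ 4 (mod 9). Now have -(4/9).
Factor out 2: 4 = 2^2. Since 9 ≡ 1 (mod 8), (2/9) = +1, and (2/9)^2 = +1. Now have -(1/9).
(1/9) = 1. Collecting the sign factors: -1.
The Legendre symbol is -1, so x^2 ≡ 363 (mod 293) has no solution.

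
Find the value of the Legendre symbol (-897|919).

1

(-897|919)
  = (22|919)    [-897 ≡ 22 mod 919]
  = (11|919)    [919 ≡ 7 mod 8 ⇒ (2|919) = +1]
  = -(919|11)    [QR: both ≡ 3 mod 4, sign flips]
  = -(6|11)    [919 ≡ 6 mod 11]
  = (3|11)    [11 ≡ 3 mod 8 ⇒ (2|11) = -1]
  = -(11|3)    [QR: both ≡ 3 mod 4, sign flips]
  = -(2|3)    [11 ≡ 2 mod 3]
  = (1|3)    [3 ≡ 3 mod 8 ⇒ (2|3) = -1]
  = 1    [(1|3) = 1]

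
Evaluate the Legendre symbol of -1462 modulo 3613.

Reduce the numerator: -1462 ≡ 2151 (mod 3613), so (-1462/3613) = (2151/3613).
3613 ≡ 1 (mod 4), so quadratic reciprocity gives (2151/3613) = (3613/2151). Reduce: 3613 ≡ 1462 (mod 2151). Now have (1462/2151).
Factor out 2: 1462 = 2·731. Since 2151 ≡ 7 (mod 8), (2/2151) = +1. Now have (731/2151).
Both 731 ≡ 3 and 2151 ≡ 3 (mod 4), so reciprocity gives (731/2151) = -(2151/731). Reduce: 2151 ≡ 689 (mod 731). Now have -(689/731).
689 ≡ 1 (mod 4), so quadratic reciprocity gives (689/731) = (731/689). Reduce: 731 ≡ 42 (mod 689). Now have -(42/689).
Factor out 2: 42 = 2·21. Since 689 ≡ 1 (mod 8), (2/689) = +1. Now have -(21/689).
21 ≡ 1 (mod 4), so quadratic reciprocity gives (21/689) = (689/21). Reduce: 689 ≡ 17 (mod 21). Now have -(17/21).
17 ≡ 1 (mod 4), so quadratic reciprocity gives (17/21) = (21/17). Reduce: 21 ≡ 4 (mod 17). Now have -(4/17).
Factor out 2: 4 = 2^2. Since 17 ≡ 1 (mod 8), (2/17) = +1, and (2/17)^2 = +1. Now have -(1/17).
(1/17) = 1. Collecting the sign factors: -1.

-1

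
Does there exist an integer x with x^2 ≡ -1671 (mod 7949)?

yes

Pull out -1: (-1671/7949) = (-1/7949)·(1671/7949). Since 7949 ≡ 1 (mod 4), (-1/7949) = +1. Now have (1671/7949).
7949 ≡ 1 (mod 4), so quadratic reciprocity gives (1671/7949) = (7949/1671). Reduce: 7949 ≡ 1265 (mod 1671). Now have (1265/1671).
1265 ≡ 1 (mod 4), so quadratic reciprocity gives (1265/1671) = (1671/1265). Reduce: 1671 ≡ 406 (mod 1265). Now have (406/1265).
Factor out 2: 406 = 2·203. Since 1265 ≡ 1 (mod 8), (2/1265) = +1. Now have (203/1265).
1265 ≡ 1 (mod 4), so quadratic reciprocity gives (203/1265) = (1265/203). Reduce: 1265 ≡ 47 (mod 203). Now have (47/203).
Both 47 ≡ 3 and 203 ≡ 3 (mod 4), so reciprocity gives (47/203) = -(203/47). Reduce: 203 ≡ 15 (mod 47). Now have -(15/47).
Both 15 ≡ 3 and 47 ≡ 3 (mod 4), so reciprocity gives (15/47) = -(47/15). Reduce: 47 ≡ 2 (mod 15). Now have (2/15).
Factor out 2: 2 = 2. Since 15 ≡ 7 (mod 8), (2/15) = +1. Now have (1/15).
(1/15) = 1. Collecting the sign factors: 1.
The Legendre symbol is 1, so x^2 ≡ -1671 (mod 7949) has solution.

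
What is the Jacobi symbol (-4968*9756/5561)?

-1

By multiplicativity, (-4968·9756/5561) = (-4968/5561)·(9756/5561).
First factor (-4968/5561):
Pull out -1: (-4968/5561) = (-1/5561)·(4968/5561). Since 5561 ≡ 1 (mod 4), (-1/5561) = +1. Now have (4968/5561).
Factor out 2: 4968 = 2^3·621. Since 5561 ≡ 1 (mod 8), (2/5561) = +1, and (2/5561)^3 = +1. Now have (621/5561).
621 ≡ 1 (mod 4), so quadratic reciprocity gives (621/5561) = (5561/621). Reduce: 5561 ≡ 593 (mod 621). Now have (593/621).
593 ≡ 1 (mod 4), so quadratic reciprocity gives (593/621) = (621/593). Reduce: 621 ≡ 28 (mod 593). Now have (28/593).
Factor out 2: 28 = 2^2·7. Since 593 ≡ 1 (mod 8), (2/593) = +1, and (2/593)^2 = +1. Now have (7/593).
593 ≡ 1 (mod 4), so quadratic reciprocity gives (7/593) = (593/7). Reduce: 593 ≡ 5 (mod 7). Now have (5/7).
5 ≡ 1 (mod 4), so quadratic reciprocity gives (5/7) = (7/5). Reduce: 7 ≡ 2 (mod 5). Now have (2/5).
Factor out 2: 2 = 2. Since 5 ≡ 5 (mod 8), (2/5) = -1. Now have -(1/5).
(1/5) = 1. Collecting the sign factors: -1.
Second factor (9756/5561):
Reduce the numerator: 9756 ≡ 4195 (mod 5561), so (9756/5561) = (4195/5561).
5561 ≡ 1 (mod 4), so quadratic reciprocity gives (4195/5561) = (5561/4195). Reduce: 5561 ≡ 1366 (mod 4195). Now have (1366/4195).
Factor out 2: 1366 = 2·683. Since 4195 ≡ 3 (mod 8), (2/4195) = -1. Now have -(683/4195).
Both 683 ≡ 3 and 4195 ≡ 3 (mod 4), so reciprocity gives (683/4195) = -(4195/683). Reduce: 4195 ≡ 97 (mod 683). Now have (97/683).
97 ≡ 1 (mod 4), so quadratic reciprocity gives (97/683) = (683/97). Reduce: 683 ≡ 4 (mod 97). Now have (4/97).
Factor out 2: 4 = 2^2. Since 97 ≡ 1 (mod 8), (2/97) = +1, and (2/97)^2 = +1. Now have (1/97).
(1/97) = 1. Collecting the sign factors: 1.
Product: (-1)·(1) = -1.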